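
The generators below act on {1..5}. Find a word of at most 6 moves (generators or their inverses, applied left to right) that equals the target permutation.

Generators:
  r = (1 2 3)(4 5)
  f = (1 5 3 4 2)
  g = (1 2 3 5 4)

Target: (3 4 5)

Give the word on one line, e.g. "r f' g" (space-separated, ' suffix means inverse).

  after f: (1 5 3 4 2)
  after r': (1 4)(2 3 5)
  after f: (1 2 4 5)
  after g: (1 3 5 2)
  after r: (3 4 5)

f r' f g r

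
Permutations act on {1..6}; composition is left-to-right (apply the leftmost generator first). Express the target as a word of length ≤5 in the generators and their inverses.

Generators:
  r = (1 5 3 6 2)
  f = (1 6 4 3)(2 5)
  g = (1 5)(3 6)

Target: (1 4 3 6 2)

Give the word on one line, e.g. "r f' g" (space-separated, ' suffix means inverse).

  after r': (1 2 6 3 5)
  after g': (1 2 3)
  after g': (1 2 6 3 5)
  after r': (1 6 5 2 3)
  after f: (1 4 3 6 2)

r' g' g' r' f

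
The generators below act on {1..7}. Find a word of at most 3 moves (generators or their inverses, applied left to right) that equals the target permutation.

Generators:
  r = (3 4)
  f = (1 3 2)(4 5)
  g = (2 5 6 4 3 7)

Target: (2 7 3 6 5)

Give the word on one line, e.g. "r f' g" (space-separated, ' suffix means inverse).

  after r: (3 4)
  after g': (2 7 3 6 5)

r g'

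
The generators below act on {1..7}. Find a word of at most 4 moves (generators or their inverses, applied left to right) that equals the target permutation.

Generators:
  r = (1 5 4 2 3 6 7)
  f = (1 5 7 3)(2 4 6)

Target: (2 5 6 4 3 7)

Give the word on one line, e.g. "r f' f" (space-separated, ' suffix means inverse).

f r'

  after f: (1 5 7 3)(2 4 6)
  after r': (2 5 6 4 3 7)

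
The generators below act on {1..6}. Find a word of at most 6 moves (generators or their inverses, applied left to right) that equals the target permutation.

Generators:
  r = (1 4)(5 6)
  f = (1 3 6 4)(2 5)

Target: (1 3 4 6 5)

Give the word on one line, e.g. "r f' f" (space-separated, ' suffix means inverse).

r' f f r r

  after r': (1 4)(5 6)
  after f: (2 5 4 3 6)
  after f: (1 3 4 6 5)
  after r: (1 3)(4 5)
  after r: (1 3 4 6 5)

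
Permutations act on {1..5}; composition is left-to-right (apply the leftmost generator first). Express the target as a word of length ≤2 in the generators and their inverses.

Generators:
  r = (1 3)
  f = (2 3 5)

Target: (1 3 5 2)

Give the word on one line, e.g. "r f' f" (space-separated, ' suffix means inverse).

  after f: (2 3 5)
  after r: (1 3 5 2)

f r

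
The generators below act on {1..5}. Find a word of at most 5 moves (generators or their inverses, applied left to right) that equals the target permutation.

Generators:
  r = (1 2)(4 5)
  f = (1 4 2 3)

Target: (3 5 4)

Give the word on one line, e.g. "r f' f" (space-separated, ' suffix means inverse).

  after f: (1 4 2 3)
  after f: (1 2)(3 4)
  after r: (3 5 4)

f f r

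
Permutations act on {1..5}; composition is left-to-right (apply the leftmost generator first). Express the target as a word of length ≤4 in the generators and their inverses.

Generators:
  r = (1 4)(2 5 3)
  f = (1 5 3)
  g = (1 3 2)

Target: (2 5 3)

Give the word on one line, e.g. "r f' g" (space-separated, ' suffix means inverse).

g' f' g

  after g': (1 2 3)
  after f': (1 2 5)
  after g: (2 5 3)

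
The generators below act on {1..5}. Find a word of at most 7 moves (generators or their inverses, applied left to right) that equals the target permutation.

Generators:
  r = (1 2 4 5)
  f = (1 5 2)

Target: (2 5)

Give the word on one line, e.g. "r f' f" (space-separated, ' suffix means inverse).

  after r': (1 5 4 2)
  after f': (4 5)
  after r: (1 2 4)
  after f': (1 5)(2 4)
  after r: (2 5)

r' f' r f' r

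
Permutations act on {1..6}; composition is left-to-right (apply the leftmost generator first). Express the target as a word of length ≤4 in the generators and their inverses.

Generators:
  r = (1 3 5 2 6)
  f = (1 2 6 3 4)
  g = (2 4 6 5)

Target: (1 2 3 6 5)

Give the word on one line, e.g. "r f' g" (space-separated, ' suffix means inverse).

  after r': (1 6 2 5 3)
  after r': (1 2 3 6 5)

r' r'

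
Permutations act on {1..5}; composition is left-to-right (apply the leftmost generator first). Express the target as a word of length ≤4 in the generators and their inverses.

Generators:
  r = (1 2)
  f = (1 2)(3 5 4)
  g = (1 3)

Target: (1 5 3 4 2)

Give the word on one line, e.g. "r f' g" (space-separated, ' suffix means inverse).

r' f g f

  after r': (1 2)
  after f: (3 5 4)
  after g: (1 3 5 4)
  after f: (1 5 3 4 2)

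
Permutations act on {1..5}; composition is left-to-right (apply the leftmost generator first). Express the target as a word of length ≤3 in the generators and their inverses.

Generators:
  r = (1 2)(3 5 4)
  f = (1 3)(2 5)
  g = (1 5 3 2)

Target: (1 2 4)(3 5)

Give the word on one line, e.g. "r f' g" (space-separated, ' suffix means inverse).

  after f: (1 3)(2 5)
  after r: (1 5)(2 4 3)
  after f': (1 2 4)(3 5)

f r f'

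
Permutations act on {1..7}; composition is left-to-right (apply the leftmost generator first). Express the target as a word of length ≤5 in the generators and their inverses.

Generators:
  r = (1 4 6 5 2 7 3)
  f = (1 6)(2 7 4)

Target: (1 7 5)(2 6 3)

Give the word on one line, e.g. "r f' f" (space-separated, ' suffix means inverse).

f' r' f'

  after f': (1 6)(2 4 7)
  after r': (1 4 2)(3 7 5 6)
  after f': (1 7 5)(2 6 3)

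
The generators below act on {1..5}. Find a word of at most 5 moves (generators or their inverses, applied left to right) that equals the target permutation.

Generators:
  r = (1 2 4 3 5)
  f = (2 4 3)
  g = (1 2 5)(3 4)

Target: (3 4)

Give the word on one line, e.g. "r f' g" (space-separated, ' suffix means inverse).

  after f': (2 3 4)
  after r': (1 5 3 2 4)
  after f: (1 5 2 3 4)
  after g: (2 4)
  after f': (3 4)

f' r' f g f'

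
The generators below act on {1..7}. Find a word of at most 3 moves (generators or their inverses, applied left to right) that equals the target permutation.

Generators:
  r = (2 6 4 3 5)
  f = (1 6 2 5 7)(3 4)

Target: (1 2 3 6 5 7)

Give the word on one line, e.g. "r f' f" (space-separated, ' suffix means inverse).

f r'

  after f: (1 6 2 5 7)(3 4)
  after r': (1 2 3 6 5 7)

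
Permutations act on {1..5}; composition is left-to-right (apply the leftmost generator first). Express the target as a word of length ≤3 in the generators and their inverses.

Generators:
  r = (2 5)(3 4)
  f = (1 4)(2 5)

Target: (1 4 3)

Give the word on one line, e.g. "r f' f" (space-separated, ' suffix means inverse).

r' f

  after r': (2 5)(3 4)
  after f: (1 4 3)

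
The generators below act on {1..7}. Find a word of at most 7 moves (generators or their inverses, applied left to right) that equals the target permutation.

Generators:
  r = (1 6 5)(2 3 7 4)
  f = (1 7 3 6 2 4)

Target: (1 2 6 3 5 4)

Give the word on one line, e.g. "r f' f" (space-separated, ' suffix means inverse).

  after r': (1 5 6)(2 4 7 3)
  after f: (1 5 2)(3 4)(6 7)
  after r': (1 6 3 7)(2 5 4)
  after f': (1 3)(2 5)(4 6 7)
  after r': (1 2 6 3 5 4)

r' f r' f' r'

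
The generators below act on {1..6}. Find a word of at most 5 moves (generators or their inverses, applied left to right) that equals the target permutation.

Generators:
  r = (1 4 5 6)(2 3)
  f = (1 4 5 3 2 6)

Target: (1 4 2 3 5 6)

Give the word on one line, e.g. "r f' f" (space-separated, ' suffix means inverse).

  after r': (1 6 5 4)(2 3)
  after r': (1 5)(4 6)
  after f': (1 4 2 3 5 6)

r' r' f'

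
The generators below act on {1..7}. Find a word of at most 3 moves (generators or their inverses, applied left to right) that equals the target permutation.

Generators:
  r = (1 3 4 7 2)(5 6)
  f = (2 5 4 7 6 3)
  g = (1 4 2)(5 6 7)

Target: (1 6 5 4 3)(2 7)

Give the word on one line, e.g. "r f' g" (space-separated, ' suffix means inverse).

f r f'

  after f: (2 5 4 7 6 3)
  after r: (1 3)(2 6 4)(5 7)
  after f': (1 6 5 4 3)(2 7)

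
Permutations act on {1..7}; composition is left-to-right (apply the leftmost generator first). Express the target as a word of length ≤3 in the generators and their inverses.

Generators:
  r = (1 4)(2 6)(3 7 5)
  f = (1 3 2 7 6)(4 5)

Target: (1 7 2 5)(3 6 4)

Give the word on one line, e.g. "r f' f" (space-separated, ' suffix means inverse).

  after f: (1 3 2 7 6)(4 5)
  after r: (1 7 2 5)(3 6 4)

f r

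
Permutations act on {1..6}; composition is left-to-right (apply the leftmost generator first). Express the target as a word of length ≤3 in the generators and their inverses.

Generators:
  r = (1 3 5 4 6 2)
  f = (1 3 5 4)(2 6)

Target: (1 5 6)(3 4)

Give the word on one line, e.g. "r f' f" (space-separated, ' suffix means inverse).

  after f: (1 3 5 4)(2 6)
  after r: (1 5 6)(3 4)

f r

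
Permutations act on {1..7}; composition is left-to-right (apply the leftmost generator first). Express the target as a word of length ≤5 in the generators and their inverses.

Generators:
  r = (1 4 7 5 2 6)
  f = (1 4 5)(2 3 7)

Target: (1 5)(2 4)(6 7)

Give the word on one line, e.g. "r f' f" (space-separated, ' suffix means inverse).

r' r' r'

  after r': (1 6 2 5 7 4)
  after r': (1 2 7)(4 6 5)
  after r': (1 5)(2 4)(6 7)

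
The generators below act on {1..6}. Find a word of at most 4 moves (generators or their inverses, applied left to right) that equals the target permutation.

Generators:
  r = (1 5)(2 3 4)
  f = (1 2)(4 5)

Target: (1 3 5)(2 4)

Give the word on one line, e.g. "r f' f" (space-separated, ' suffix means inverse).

f r f

  after f: (1 2)(4 5)
  after r: (1 3 4)(2 5)
  after f: (1 3 5)(2 4)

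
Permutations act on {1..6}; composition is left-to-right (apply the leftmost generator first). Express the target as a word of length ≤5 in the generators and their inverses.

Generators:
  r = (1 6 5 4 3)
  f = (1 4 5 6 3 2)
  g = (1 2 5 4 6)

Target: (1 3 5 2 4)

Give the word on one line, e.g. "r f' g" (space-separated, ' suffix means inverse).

g' r r r

  after g': (1 6 4 5 2)
  after r: (1 5 2 6 3)
  after r: (1 4 3 6)(2 5)
  after r: (1 3 5 2 4)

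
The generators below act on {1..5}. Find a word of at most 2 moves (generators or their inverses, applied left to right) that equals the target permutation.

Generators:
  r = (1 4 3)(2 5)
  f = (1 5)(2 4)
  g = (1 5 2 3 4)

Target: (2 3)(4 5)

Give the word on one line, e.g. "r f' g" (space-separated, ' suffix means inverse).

  after g: (1 5 2 3 4)
  after f: (2 3)(4 5)

g f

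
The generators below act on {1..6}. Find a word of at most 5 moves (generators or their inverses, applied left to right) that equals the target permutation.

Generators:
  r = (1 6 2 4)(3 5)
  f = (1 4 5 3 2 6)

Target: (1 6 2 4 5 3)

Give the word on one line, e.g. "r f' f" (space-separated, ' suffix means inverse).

r' f' r

  after r': (1 4 2 6)(3 5)
  after f': (3 4)
  after r: (1 6 2 4 5 3)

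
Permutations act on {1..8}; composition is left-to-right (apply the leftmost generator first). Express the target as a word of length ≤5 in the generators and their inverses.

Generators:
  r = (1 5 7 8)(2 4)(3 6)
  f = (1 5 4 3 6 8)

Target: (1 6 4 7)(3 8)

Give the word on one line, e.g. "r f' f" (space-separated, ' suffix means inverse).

f' f' r r

  after f': (1 8 6 3 4 5)
  after f': (1 6 4)(3 5 8)
  after r: (1 3 7 8 6 2 4 5)
  after r: (1 6 4 7)(3 8)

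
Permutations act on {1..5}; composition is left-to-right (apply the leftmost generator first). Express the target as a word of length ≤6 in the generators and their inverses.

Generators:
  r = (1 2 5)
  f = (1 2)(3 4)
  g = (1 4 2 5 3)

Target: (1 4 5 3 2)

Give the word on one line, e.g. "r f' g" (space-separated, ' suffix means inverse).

f r' g' f'

  after f: (1 2)(3 4)
  after r': (2 5)(3 4)
  after g': (1 3)(4 5)
  after f': (1 4 5 3 2)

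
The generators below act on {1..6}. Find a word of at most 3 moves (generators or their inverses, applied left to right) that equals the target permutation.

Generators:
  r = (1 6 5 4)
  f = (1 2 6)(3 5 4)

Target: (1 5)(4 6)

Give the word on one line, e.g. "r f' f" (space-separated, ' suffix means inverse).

  after r': (1 4 5 6)
  after r': (1 5)(4 6)

r' r'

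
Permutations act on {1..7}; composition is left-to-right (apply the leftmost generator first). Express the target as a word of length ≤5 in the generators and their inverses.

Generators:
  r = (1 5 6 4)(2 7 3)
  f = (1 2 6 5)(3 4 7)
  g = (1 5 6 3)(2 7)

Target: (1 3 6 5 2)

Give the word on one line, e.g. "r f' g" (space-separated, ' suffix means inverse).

  after g': (1 3 6 5)(2 7)
  after r': (1 7 3 5 4 6)
  after g: (1 2 7)(3 6 5 4)
  after f: (1 6)(2 3 5 7)
  after g: (1 3 6 5 2)

g' r' g f g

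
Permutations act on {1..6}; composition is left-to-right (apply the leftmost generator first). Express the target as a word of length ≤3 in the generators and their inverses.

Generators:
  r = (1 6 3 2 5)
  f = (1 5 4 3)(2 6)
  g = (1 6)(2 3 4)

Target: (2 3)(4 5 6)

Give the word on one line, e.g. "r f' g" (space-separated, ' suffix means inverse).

  after f: (1 5 4 3)(2 6)
  after g: (1 5 2)(3 6)
  after f': (2 3)(4 5 6)

f g f'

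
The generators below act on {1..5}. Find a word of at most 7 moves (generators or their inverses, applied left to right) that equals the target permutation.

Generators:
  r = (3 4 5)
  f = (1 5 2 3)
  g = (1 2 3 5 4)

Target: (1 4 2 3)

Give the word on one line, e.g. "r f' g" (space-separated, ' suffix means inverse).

r' f r' f' f'

  after r': (3 5 4)
  after f: (1 5 4)(2 3)
  after r': (1 4)(2 5 3)
  after f': (1 4 3 5 2)
  after f': (1 4 2 3)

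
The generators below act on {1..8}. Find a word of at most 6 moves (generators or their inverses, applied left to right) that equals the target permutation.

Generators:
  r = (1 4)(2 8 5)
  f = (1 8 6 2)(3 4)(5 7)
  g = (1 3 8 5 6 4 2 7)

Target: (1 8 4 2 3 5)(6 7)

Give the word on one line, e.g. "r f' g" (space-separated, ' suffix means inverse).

f g r r

  after f: (1 8 6 2)(3 4)(5 7)
  after g: (1 5)(2 3)(4 8)(6 7)
  after r: (1 2 3 8)(4 5)(6 7)
  after r: (1 8 4 2 3 5)(6 7)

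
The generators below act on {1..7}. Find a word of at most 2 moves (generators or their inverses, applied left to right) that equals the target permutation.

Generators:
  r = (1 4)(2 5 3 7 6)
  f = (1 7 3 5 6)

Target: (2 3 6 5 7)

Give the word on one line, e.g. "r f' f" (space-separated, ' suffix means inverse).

r r

  after r: (1 4)(2 5 3 7 6)
  after r: (2 3 6 5 7)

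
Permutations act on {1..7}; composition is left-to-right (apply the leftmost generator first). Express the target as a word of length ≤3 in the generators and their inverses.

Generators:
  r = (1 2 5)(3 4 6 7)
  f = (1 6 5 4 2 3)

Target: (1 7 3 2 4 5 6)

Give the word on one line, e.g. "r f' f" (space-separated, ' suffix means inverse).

  after f: (1 6 5 4 2 3)
  after r: (1 7 3 2 4 5 6)

f r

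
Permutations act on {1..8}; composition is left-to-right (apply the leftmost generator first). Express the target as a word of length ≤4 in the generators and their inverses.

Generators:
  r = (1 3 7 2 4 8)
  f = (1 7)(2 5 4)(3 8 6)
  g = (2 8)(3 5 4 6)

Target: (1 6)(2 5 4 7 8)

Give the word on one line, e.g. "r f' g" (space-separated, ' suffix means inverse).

r f' r

  after r: (1 3 7 2 4 8)
  after f': (1 6 8 7 4 3)(2 5)
  after r: (1 6)(2 5 4 7 8)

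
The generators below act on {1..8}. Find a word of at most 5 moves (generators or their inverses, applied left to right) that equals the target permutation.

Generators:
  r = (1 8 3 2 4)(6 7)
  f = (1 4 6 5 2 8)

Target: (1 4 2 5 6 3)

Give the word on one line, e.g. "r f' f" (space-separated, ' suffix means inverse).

  after f': (1 8 2 5 6 4)
  after r': (2 5 7 6)(3 8)
  after r': (1 4 2 5 6 3)

f' r' r'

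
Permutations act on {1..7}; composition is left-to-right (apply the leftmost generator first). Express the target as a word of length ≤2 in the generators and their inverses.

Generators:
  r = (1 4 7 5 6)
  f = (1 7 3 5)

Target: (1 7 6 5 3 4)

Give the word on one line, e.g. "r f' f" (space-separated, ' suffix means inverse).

  after f': (1 5 3 7)
  after r': (1 7 6 5 3 4)

f' r'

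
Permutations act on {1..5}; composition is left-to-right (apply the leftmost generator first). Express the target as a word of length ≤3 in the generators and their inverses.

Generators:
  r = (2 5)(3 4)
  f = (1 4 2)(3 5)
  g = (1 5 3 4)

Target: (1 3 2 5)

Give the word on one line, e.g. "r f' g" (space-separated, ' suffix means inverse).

g' r

  after g': (1 4 3 5)
  after r: (1 3 2 5)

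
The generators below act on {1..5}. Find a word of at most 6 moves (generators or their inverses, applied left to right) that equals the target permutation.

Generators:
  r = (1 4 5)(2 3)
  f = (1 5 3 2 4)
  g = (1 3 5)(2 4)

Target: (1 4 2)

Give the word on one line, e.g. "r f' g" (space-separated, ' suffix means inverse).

  after f': (1 4 2 3 5)
  after f': (1 2 5 4 3)
  after r: (1 3 4 2)
  after f: (1 2 5 3)
  after g: (1 4 2)

f' f' r f g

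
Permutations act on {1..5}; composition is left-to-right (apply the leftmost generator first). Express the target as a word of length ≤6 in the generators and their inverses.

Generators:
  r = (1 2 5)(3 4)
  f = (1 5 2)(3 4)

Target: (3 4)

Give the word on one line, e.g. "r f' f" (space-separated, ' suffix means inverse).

f' f' r' f' f'

  after f': (1 2 5)(3 4)
  after f': (1 5 2)
  after r': (1 2 5)(3 4)
  after f': (1 5 2)
  after f': (3 4)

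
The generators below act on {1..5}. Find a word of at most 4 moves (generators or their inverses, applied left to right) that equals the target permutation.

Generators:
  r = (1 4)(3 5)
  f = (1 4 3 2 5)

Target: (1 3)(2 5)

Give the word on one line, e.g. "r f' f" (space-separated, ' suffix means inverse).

f r f f

  after f: (1 4 3 2 5)
  after r: (2 3)(4 5)
  after f: (1 4)(3 5)
  after f: (1 3)(2 5)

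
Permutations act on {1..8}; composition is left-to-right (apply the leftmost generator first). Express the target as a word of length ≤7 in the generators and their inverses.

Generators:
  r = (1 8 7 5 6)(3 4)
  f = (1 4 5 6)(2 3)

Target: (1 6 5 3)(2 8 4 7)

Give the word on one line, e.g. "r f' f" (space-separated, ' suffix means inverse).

f' r f' r f'

  after f': (1 6 5 4)(2 3)
  after r: (2 4 8 7 5 3)
  after f': (1 6 5 2)(4 8 7)
  after r: (2 8 5)(3 4 7)
  after f': (1 6 5 3)(2 8 4 7)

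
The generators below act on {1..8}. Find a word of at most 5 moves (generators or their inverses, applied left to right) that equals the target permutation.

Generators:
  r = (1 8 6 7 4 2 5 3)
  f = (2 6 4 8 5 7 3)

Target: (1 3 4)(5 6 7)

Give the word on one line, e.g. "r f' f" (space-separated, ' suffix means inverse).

  after r: (1 8 6 7 4 2 5 3)
  after f': (1 4 3)(2 8)(5 7 6)
  after r: (1 2 6 3 8 5 4)
  after f': (1 3 4)(5 6 7)

r f' r f'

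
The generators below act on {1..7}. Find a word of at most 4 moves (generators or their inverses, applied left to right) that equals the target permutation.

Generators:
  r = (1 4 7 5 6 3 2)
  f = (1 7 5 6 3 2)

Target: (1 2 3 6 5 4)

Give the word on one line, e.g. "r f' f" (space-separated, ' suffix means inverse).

r' r' f

  after r': (1 2 3 6 5 7 4)
  after r': (1 3 5 4 2 6 7)
  after f: (1 2 3 6 5 4)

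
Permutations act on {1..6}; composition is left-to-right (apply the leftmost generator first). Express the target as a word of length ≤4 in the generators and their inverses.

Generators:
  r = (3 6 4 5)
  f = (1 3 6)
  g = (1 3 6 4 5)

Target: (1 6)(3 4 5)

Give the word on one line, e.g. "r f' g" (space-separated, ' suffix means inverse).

f r

  after f: (1 3 6)
  after r: (1 6)(3 4 5)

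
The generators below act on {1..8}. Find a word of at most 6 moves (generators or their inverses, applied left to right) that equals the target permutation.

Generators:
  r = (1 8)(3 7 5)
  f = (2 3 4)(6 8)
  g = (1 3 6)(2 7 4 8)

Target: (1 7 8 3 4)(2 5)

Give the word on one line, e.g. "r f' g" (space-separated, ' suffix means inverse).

  after r: (1 8)(3 7 5)
  after r: (3 5 7)
  after g: (1 3 5 4 8 2 7 6)
  after r: (1 7 6 8 2 5 4)
  after f: (1 7 8 3 4)(2 5)

r r g r f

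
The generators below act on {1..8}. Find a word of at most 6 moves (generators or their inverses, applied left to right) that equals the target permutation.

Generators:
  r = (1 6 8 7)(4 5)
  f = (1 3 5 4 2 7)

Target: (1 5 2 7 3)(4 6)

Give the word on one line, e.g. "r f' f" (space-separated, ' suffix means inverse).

  after f: (1 3 5 4 2 7)
  after r': (1 3 4 2 8 6)
  after f: (1 5 4 7)(2 8 6 3)
  after f: (1 4)(2 8 6 5)(3 7)
  after r: (1 5 2 7 3)(4 6)

f r' f f r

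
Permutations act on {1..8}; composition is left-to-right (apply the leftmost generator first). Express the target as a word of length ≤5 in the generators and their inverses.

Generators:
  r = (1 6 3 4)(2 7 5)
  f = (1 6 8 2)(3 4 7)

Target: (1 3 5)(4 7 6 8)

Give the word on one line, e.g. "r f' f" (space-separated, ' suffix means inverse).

f' r f

  after f': (1 2 8 6)(3 7 4)
  after r: (1 7)(2 8 3 5)
  after f: (1 3 5)(4 7 6 8)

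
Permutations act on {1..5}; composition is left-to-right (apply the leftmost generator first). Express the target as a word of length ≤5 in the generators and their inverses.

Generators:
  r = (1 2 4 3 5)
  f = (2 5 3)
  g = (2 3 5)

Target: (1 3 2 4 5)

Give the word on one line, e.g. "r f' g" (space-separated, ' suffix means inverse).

f f r' f

  after f: (2 5 3)
  after f: (2 3 5)
  after r': (1 5)(2 4)
  after f: (1 3 2 4 5)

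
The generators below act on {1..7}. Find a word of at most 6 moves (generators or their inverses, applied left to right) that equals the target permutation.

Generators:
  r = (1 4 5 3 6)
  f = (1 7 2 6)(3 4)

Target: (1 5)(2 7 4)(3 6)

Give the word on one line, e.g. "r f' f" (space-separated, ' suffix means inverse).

r' r' f' r

  after r': (1 6 3 5 4)
  after r': (1 3 4 6 5)
  after f': (1 4 2 7)(5 6)
  after r: (1 5)(2 7 4)(3 6)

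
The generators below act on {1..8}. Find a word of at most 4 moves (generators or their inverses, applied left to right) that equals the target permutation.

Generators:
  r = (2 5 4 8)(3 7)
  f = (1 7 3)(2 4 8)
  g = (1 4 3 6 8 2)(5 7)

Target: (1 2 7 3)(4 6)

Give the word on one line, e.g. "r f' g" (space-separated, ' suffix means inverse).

g' f r g

  after g': (1 2 8 6 3 4)(5 7)
  after f: (1 4 7 5 3 8 6)
  after r: (1 8 6)(2 5 7 4 3)
  after g: (1 2 7 3)(4 6)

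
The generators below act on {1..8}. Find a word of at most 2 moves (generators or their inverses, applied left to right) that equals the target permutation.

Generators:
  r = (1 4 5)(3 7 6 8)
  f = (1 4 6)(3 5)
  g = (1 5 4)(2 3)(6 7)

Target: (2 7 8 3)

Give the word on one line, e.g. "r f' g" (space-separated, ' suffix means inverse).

g r

  after g: (1 5 4)(2 3)(6 7)
  after r: (2 7 8 3)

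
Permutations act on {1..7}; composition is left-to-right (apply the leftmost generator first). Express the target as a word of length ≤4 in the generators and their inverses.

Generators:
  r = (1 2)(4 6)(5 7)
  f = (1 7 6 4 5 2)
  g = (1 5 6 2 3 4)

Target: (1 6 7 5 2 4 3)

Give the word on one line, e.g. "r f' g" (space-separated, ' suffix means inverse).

g' f' r' f'

  after g': (1 4 3 2 6 5)
  after f': (1 6 4 3 5 2 7)
  after r': (1 4 3 7 2 5)
  after f': (1 6 7 5 2 4 3)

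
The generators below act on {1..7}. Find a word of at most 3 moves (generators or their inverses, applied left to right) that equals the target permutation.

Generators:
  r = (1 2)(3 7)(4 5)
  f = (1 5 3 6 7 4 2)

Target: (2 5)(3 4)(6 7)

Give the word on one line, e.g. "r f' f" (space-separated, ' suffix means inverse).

  after f': (1 2 4 7 6 3 5)
  after r': (2 5)(3 4)(6 7)

f' r'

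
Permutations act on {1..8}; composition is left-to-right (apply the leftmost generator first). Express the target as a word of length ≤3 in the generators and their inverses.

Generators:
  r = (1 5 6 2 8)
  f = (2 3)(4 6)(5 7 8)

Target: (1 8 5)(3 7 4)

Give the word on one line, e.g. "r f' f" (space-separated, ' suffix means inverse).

  after f': (2 3)(4 6)(5 8 7)
  after r: (1 5)(2 3 8 7 6 4)
  after f': (1 8 5)(3 7 4)

f' r f'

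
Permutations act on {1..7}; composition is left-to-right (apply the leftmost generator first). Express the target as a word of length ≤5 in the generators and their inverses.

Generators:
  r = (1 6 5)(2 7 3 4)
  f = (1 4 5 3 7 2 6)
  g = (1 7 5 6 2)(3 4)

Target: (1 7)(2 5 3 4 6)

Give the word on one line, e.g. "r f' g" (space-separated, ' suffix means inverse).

f' r g g f'

  after f': (1 6 2 7 3 5 4)
  after r: (1 5 2 3)(4 6 7)
  after g: (1 6 5)(2 4)(3 7)
  after g: (1 2 3 5 7 4)
  after f': (1 7)(2 5 3 4 6)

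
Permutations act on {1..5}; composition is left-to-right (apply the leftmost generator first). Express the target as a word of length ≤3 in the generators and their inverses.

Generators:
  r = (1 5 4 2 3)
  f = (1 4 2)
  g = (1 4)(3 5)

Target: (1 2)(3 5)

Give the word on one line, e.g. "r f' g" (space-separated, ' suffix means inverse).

f f g'

  after f: (1 4 2)
  after f: (1 2 4)
  after g': (1 2)(3 5)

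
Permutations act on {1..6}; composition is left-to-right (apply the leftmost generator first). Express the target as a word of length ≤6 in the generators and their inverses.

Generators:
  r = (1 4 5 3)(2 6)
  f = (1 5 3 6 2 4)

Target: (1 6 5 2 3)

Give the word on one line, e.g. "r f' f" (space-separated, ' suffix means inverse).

  after r: (1 4 5 3)(2 6)
  after f': (1 2 3 4)
  after r: (1 6 2)(3 5)
  after f: (1 2 5 6 4)
  after r: (1 6 5 2 3)

r f' r f r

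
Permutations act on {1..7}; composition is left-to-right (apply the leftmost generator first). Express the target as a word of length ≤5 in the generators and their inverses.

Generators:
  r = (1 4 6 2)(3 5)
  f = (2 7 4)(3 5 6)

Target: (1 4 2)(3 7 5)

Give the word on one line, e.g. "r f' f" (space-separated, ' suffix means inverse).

  after f: (2 7 4)(3 5 6)
  after f: (2 4 7)(3 6 5)
  after r': (1 2)(3 4 7 6)
  after f': (1 4 2)(3 7 5)

f f r' f'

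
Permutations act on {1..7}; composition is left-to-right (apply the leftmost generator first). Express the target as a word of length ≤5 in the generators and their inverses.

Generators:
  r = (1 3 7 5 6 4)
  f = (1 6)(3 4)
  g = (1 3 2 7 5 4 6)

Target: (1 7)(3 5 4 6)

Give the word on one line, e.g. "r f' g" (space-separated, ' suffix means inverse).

  after g: (1 3 2 7 5 4 6)
  after r': (2 3)(4 5 6)
  after g: (1 3 7 5)
  after r: (1 7 6 4)(3 5)
  after f: (1 7)(3 5 4 6)

g r' g r f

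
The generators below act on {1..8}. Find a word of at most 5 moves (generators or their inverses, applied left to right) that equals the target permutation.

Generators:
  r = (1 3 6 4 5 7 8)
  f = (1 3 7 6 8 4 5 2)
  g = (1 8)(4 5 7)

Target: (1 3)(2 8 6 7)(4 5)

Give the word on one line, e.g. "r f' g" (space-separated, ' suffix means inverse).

f r' f r' f

  after f: (1 3 7 6 8 4 5 2)
  after r': (2 8 6 7 3 5)
  after f: (1 3 2 4 5)
  after r': (2 6 3)(5 8 7)
  after f: (1 3)(2 8 6 7)(4 5)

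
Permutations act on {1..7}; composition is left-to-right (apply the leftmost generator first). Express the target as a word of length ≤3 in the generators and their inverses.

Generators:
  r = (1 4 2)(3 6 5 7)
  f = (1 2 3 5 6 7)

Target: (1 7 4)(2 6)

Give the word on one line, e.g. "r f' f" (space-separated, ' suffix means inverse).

f f r'

  after f: (1 2 3 5 6 7)
  after f: (1 3 6)(2 5 7)
  after r': (1 7 4)(2 6)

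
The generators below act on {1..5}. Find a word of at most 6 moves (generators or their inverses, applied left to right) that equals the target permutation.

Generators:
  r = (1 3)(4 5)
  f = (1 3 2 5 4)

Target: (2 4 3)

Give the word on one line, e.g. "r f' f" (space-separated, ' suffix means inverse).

f r' r' r'

  after f: (1 3 2 5 4)
  after r': (2 4 3)
  after r': (1 3 2 5 4)
  after r': (2 4 3)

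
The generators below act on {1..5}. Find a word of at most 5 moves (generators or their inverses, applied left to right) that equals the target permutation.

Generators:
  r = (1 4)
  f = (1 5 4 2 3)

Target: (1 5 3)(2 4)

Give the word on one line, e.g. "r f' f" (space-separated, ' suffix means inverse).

f' r' f' f' f'

  after f': (1 3 2 4 5)
  after r': (1 3 2)(4 5)
  after f': (1 2 3 4)
  after f': (1 4 3 5)
  after f': (1 5 3)(2 4)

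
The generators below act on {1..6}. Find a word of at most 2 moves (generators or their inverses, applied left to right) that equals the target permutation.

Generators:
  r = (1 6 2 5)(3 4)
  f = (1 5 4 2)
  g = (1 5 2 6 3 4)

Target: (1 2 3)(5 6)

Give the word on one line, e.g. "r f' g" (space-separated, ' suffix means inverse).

  after r': (1 5 2 6)(3 4)
  after g: (1 2 3)(5 6)

r' g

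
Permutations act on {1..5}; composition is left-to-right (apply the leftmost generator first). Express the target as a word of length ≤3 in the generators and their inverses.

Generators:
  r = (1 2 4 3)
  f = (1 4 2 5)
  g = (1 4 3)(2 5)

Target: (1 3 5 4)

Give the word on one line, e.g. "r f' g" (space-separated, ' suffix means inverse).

g' r' g

  after g': (1 3 4)(2 5)
  after r': (1 4 3 2 5)
  after g: (1 3 5 4)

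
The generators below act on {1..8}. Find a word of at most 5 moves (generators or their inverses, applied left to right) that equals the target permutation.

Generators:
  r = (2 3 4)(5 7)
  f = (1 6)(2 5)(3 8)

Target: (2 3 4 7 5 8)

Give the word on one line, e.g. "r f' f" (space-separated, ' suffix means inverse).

f r' r' f' r

  after f: (1 6)(2 5)(3 8)
  after r': (1 6)(2 7 5 4 3 8)
  after r': (1 6)(2 5 3 8 4)
  after f': (4 5 8)
  after r: (2 3 4 7 5 8)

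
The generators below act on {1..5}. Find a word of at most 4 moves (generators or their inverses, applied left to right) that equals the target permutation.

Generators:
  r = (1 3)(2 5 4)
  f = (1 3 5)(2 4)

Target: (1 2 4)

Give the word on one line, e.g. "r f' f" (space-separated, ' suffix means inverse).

  after f': (1 5 3)(2 4)
  after r': (1 2 5)
  after r': (1 4 5 3)
  after f: (1 2 4)

f' r' r' f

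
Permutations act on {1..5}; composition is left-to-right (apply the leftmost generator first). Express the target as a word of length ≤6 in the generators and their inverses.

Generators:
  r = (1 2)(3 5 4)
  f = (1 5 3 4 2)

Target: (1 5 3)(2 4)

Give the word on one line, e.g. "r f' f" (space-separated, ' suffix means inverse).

  after f': (1 2 4 3 5)
  after f': (1 4 5 2 3)
  after f': (1 3 2 5 4)
  after r: (1 5 3)(2 4)

f' f' f' r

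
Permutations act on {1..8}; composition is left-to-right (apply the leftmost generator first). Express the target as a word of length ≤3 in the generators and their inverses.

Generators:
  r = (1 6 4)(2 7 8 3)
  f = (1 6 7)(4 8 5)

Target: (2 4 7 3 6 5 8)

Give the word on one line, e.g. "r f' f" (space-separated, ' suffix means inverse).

r' r' f'

  after r': (1 4 6)(2 3 8 7)
  after r': (1 6 4)(2 8)(3 7)
  after f': (2 4 7 3 6 5 8)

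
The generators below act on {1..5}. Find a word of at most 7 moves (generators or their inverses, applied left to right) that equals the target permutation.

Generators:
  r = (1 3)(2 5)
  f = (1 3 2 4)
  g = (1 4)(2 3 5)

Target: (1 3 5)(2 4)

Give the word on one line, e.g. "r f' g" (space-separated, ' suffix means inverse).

  after f: (1 3 2 4)
  after g': (1 2)(3 5)
  after r': (1 5)(2 3)
  after r': (1 2)(3 5)
  after f': (1 3 5)(2 4)

f g' r' r' f'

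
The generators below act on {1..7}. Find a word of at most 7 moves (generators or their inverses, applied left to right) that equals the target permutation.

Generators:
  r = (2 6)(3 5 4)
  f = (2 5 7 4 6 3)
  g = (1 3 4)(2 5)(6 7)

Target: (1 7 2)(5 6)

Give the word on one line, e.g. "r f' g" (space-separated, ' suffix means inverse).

r' g r' f g

  after r': (2 6)(3 4 5)
  after g: (1 3)(2 7 6 5 4)
  after r': (1 4 6 3)(2 7)
  after f: (1 6 2 4 3)(5 7)
  after g: (1 7 2)(5 6)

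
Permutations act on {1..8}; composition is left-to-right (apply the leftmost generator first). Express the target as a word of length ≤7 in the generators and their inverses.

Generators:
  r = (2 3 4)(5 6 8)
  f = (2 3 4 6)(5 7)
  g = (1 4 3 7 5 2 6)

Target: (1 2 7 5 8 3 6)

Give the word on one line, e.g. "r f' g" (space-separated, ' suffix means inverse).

  after g: (1 4 3 7 5 2 6)
  after r': (1 3 7 8 6)(2 5 4)
  after f: (1 4 3 5 6)(2 7 8)
  after r': (1 3 8 4 2 7 6)
  after r': (1 2 7 5 8 3 6)

g r' f r' r'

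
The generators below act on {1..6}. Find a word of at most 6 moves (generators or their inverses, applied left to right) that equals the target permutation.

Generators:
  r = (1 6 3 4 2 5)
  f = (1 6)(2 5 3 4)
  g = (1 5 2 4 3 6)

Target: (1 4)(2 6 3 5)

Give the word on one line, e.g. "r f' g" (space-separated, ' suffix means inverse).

  after r: (1 6 3 4 2 5)
  after f': (5 6)
  after g': (1 6)(2 5 3 4)
  after g': (1 3 2)(4 5)
  after g': (1 4)(2 6 3 5)

r f' g' g' g'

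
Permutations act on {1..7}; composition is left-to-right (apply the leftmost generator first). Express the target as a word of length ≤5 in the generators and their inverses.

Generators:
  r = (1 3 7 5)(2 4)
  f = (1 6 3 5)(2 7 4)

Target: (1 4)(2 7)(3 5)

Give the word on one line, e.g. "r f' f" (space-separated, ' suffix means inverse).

  after f': (1 5 3 6)(2 4 7)
  after r': (1 7 4 3 6 5)
  after f': (1 2 4 6 3)
  after f': (1 4)(2 7)(3 5)

f' r' f' f'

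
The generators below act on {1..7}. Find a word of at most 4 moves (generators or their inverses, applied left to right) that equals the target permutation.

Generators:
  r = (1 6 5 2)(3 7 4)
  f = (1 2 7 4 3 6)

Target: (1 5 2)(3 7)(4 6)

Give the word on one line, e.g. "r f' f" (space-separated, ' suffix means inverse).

f r' f f

  after f: (1 2 7 4 3 6)
  after r': (1 5 6 2 3)
  after f: (1 5)(2 6 7 4 3)
  after f: (1 5 2)(3 7)(4 6)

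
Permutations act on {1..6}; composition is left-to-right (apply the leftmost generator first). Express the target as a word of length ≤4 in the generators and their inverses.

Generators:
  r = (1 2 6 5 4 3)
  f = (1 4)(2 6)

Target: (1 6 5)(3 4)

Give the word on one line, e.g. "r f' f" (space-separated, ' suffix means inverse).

r f'

  after r: (1 2 6 5 4 3)
  after f': (1 6 5)(3 4)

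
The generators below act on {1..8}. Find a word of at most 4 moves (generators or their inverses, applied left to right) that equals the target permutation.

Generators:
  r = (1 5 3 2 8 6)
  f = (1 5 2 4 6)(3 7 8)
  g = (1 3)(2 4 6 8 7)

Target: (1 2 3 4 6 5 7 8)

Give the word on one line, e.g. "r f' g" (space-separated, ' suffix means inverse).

r f

  after r: (1 5 3 2 8 6)
  after f: (1 2 3 4 6 5 7 8)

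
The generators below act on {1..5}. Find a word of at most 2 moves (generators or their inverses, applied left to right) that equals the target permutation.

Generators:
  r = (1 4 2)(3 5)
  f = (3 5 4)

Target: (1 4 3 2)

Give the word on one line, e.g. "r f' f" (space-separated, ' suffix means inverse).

  after f': (3 4 5)
  after r: (1 4 3 2)

f' r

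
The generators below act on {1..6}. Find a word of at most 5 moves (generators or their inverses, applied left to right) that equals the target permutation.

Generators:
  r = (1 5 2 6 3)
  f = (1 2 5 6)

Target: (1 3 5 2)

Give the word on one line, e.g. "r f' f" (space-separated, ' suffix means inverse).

f' r f f

  after f': (1 6 5 2)
  after r: (1 3)(2 5 6)
  after f: (1 3 2 6 5)
  after f: (1 3 5 2)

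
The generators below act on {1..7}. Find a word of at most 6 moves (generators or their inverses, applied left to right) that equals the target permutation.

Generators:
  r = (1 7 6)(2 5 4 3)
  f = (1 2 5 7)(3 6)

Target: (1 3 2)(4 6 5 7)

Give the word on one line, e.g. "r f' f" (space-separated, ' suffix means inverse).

  after f: (1 2 5 7)(3 6)
  after f: (1 5)(2 7)
  after f: (1 7 5 2)(3 6)
  after r: (1 6 2 7 4 3)
  after f: (1 3 2)(4 6 5 7)

f f f r f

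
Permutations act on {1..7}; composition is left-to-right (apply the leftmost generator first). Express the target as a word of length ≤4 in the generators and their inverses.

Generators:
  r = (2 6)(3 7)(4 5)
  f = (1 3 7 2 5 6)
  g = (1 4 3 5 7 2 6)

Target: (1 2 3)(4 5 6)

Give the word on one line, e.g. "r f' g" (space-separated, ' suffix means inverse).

  after f': (1 6 5 2 7 3)
  after r': (1 2 3)(4 5 6)

f' r'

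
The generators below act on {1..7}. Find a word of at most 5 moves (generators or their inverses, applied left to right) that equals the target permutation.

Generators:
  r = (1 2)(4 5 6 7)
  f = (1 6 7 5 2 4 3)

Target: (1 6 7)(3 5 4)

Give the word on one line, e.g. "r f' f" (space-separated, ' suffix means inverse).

  after f': (1 3 4 2 5 7 6)
  after r': (1 3 7 5 6 2 4)
  after r': (1 3 6)(2 7 4)
  after f: (2 5)(3 7)
  after f: (1 6 7)(3 5 4)

f' r' r' f f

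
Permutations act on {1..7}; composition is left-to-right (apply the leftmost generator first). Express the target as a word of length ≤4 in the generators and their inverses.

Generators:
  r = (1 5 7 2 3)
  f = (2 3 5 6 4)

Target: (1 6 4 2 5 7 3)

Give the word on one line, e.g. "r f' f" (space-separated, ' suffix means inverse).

r f

  after r: (1 5 7 2 3)
  after f: (1 6 4 2 5 7 3)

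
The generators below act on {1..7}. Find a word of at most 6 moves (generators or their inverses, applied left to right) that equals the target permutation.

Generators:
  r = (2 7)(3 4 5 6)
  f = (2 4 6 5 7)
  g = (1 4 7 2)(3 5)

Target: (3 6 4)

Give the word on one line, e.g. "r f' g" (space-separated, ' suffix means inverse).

  after g': (1 2 7 4)(3 5)
  after f': (1 7 2 5 3 6 4)
  after r': (1 2 4)(3 5 6)
  after g: (2 7)(5 6)
  after r': (3 6 4)

g' f' r' g r'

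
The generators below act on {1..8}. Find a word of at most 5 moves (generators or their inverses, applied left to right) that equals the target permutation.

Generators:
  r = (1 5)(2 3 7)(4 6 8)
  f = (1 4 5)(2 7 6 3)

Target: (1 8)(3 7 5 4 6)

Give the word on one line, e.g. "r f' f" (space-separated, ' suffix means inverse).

r f f r' f

  after r: (1 5)(2 3 7)(4 6 8)
  after f: (3 6 8 5 4)
  after f: (1 4 2 7 6 8)
  after r': (1 8 5)(2 3)(4 7)
  after f: (1 8)(3 7 5 4 6)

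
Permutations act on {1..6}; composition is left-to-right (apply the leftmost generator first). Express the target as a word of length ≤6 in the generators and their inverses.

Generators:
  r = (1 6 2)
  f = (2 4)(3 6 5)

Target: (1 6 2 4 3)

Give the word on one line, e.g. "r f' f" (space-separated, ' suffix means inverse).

r f r' f'

  after r: (1 6 2)
  after f: (1 5 3 6 4 2)
  after r': (1 5 3)(4 6)
  after f': (1 6 2 4 3)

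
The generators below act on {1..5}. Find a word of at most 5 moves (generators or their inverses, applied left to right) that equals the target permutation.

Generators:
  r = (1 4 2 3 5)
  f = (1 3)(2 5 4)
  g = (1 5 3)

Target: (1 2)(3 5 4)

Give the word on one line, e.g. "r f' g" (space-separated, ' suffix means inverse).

r' f r g

  after r': (1 5 3 2 4)
  after f: (1 4 3 5)
  after r: (1 2 3)(4 5)
  after g: (1 2)(3 5 4)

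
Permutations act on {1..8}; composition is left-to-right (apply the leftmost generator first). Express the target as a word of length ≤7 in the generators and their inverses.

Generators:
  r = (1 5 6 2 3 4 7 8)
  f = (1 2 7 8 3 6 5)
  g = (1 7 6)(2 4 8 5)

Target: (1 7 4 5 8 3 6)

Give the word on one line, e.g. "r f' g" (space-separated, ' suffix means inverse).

  after r: (1 5 6 2 3 4 7 8)
  after r: (1 6 3 7)(2 4 8 5)
  after g: (2 8)(3 6)(4 5)
  after r': (1 8 6 2 7 4)(3 5)
  after f': (1 7 4 5 8 3 6)

r r g r' f'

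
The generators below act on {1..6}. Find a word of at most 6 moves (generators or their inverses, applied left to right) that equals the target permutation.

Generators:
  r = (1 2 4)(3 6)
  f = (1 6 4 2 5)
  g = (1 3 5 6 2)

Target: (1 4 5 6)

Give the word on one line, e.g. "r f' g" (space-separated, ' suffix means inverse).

  after f': (1 5 2 4 6)
  after f': (1 2 6 5 4)
  after g: (3 5 4)
  after r': (1 4 6 3 5 2)
  after g': (1 4 5 6)

f' f' g r' g'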